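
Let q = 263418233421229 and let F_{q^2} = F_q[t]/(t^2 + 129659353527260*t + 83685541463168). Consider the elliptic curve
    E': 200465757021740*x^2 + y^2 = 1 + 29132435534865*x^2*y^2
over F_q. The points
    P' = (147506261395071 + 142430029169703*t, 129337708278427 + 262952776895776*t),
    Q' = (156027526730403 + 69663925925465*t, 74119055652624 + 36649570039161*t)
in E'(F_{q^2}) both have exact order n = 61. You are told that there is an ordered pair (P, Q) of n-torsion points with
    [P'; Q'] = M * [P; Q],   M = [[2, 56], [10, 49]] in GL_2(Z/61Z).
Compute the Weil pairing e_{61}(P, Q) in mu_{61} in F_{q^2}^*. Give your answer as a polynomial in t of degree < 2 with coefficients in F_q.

Since e_{61}(P,P)=e_{61}(Q,Q)=1 and e_{61}(Q,P)=e_{61}(P,Q)^{-1}, expanding e_{61}(2*P + 56*Q,10*P + 49*Q) leaves e(P,Q)^det(M).
det M = 2*49 - 56*10 = -462 = 26 (mod 61); 26^{-1} = 54 (mod 61).
Edwards->Montgomery: u=(1+y)/(1-y), v=u/x -> 241125964847266v^2=u^3+24452008609311u^2+u; then x_W=108687888727026u+82169404329639: y^2=x^3+30194863822740.
Build f_{61,P'} and f_{61,Q'} via the 6-bit ladder of 61=111101_2; evaluate at shifted divisors; quotient in F_{263418233421229^2}.
e_{61}(P',Q') = 35585793510183 + 155124286344442*t.
Thus e_{61}(P,Q) = 121915326571318 + 136752226033116*t.

121915326571318 + 136752226033116*t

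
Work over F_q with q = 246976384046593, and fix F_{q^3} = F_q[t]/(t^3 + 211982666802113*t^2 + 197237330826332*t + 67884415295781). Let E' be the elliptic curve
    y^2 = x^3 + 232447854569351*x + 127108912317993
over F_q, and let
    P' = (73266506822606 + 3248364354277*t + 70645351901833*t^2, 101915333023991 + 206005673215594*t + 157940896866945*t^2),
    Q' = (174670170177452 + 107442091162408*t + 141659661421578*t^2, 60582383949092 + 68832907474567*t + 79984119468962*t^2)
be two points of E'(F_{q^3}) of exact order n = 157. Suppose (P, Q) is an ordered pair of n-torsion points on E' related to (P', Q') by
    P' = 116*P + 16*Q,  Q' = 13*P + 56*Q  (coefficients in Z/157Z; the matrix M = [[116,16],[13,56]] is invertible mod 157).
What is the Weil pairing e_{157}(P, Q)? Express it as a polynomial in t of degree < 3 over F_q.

Since e_{157}(P,P)=e_{157}(Q,Q)=1 and e_{157}(Q,P)=e_{157}(P,Q)^{-1}, expanding e_{157}(116*P + 16*Q,13*P + 56*Q) leaves e(P,Q)^det(M).
Hence e(P,Q) = e(P',Q')^{59} where 59 = 8^{-1} mod 157.
Run Miller on y^2=x^3+232447854569351*x+127108912317993 over F_{246976384046593}: ladder 10011101 (8 bits); e = f_P(D_Q)/f_Q(D_P).
The quotient is 222810185945873 + 240541977151491*t + 91782396610711*t^2.
(222810185945873 + 240541977151491*t + 91782396610711*t^2)^{59} mod (246976384046593,f) = 150091399634815 + 84725155463122*t + 60473838359856*t^2.

150091399634815 + 84725155463122*t + 60473838359856*t^2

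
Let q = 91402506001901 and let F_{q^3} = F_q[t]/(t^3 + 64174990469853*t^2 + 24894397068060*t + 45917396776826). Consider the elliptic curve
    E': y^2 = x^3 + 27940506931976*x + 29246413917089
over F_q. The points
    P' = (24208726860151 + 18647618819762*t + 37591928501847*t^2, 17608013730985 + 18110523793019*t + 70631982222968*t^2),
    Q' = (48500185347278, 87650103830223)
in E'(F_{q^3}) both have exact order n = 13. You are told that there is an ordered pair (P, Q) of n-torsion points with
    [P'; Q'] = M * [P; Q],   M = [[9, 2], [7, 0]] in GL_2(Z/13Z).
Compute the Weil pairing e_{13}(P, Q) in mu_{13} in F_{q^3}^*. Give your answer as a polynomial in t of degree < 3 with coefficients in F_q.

e_{13} is bilinear + alternating on E[13], so e_{13}(9*P + 2*Q, 7*P) = e_{13}(P,Q)^(9*0-2*7).
So e_{13}(P,Q) = e_{13}(P',Q')^{12}, since 12*12 = 1 mod 13.
n = 13 = (1101)_2 (4 bits, wt 3); accumulate f_{13,P'}(Q'+S)/f_{13,P'}(S) along the 3-step ladder.
e_{13}(P',Q') = 29160668425736 + 24707427542421*t + 47839452623148*t^2.
Raise to 12: e(P,Q) = 52566988780126 + 29297293345681*t + 47999167573213*t^2 in mu_{13}.

52566988780126 + 29297293345681*t + 47999167573213*t^2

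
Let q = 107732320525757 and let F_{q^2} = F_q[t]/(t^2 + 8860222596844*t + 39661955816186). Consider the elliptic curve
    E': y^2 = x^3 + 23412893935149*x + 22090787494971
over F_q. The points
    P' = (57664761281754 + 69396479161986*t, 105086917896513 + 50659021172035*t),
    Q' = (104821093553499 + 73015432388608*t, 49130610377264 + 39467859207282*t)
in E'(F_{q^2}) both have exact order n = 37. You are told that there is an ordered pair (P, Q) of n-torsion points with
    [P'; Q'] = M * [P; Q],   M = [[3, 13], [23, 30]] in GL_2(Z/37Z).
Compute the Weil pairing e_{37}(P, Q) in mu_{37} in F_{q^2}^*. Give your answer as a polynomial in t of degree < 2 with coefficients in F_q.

e_{37}(aP+bQ,cP+dQ) = e_{37}(P,Q)^(ad-bc); with (a,b,c,d)=(3,13,23,30) this gives the det-37 law.
det(M) mod 37 = 13; its inverse in (Z/37)^* is 20 (check: 13*20 mod 37 = 1).
Double-and-add over 100101: 6-1 doublings, 3-1 additions; each step l_{T,T}/v_{2T} or l_{T,P'}/v at Q'+S for random S.
Miller gives e_{37}(P',Q') = 89531878889012 + 107351950211556*t in F_{107732320525757^2}.
Raise to 20: e(P,Q) = 13153545275840 + 60956062117497*t in mu_{37}.

13153545275840 + 60956062117497*t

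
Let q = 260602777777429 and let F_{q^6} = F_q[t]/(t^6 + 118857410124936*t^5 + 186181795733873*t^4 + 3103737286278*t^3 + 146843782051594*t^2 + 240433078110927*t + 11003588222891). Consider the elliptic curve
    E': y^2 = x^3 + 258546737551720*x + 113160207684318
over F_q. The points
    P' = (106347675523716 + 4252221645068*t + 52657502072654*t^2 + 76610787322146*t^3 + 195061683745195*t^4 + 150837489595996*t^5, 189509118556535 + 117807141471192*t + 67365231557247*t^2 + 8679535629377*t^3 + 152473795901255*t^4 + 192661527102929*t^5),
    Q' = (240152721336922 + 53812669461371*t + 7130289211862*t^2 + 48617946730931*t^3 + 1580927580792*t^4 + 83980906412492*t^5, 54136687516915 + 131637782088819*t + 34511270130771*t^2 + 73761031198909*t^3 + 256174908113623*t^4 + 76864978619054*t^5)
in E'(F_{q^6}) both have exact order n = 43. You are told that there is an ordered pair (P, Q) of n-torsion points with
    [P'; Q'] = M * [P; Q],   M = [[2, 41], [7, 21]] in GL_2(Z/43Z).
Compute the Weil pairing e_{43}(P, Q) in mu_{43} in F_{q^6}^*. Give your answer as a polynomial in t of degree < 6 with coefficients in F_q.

5071284159511 + 63801665059593*t + 142658848993582*t^2 + 66551871097401*t^3 + 17580682172259*t^4 + 164687794277275*t^5

Alternating bilinearity on E[43] (values in mu_{43} in F_{260602777777429^6}) gives e(P',Q') = e(P,Q)^det(M).
Inverting 13 mod 43: 10. Thus e_{43}(P,Q) = e(P',Q')^{10}.
Run Miller on y^2=x^3+258546737551720*x+113160207684318 over F_{260602777777429}: ladder 101011 (6 bits); e = f_P(D_Q)/f_Q(D_P).
Miller gives e_{43}(P',Q') = 205435632473267 + 207543138361818*t + 85135797277737*t^2 + 218314286527845*t^3 + 201128903569964*t^4 + 239592393996047*t^5 in F_{260602777777429^6}.
(205435632473267 + 207543138361818*t + 85135797277737*t^2 + 218314286527845*t^3 + 201128903569964*t^4 + 239592393996047*t^5)^{10} mod (260602777777429,f) = 5071284159511 + 63801665059593*t + 142658848993582*t^2 + 66551871097401*t^3 + 17580682172259*t^4 + 164687794277275*t^5.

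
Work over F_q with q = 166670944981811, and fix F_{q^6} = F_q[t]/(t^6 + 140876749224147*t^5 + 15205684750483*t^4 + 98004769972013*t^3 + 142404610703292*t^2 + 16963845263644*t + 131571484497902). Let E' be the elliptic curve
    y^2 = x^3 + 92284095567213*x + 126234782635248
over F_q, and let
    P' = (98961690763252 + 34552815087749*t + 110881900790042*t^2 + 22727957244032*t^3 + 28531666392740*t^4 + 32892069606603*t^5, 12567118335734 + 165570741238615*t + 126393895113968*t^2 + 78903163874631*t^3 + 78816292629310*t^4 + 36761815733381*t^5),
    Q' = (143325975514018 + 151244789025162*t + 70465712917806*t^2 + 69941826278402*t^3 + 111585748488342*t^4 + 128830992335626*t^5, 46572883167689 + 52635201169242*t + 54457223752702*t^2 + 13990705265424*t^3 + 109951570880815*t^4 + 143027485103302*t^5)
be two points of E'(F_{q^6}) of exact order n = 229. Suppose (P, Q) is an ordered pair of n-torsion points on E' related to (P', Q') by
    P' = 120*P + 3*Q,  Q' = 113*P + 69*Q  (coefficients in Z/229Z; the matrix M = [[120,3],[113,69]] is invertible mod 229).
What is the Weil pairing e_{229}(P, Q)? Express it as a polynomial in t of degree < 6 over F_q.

Under M = [[120,3],[113,69]] in GL_2(Z/229), e_{229}(P',Q') = e_{229}(P,Q)^(120*69-3*113 mod 229).
Inverting 155 mod 229: 164. Thus e_{229}(P,Q) = e(P',Q')^{164}.
Build f_{229,P'} and f_{229,Q'} via the 8-bit ladder of 229=11100101_2; evaluate at shifted divisors; quotient in F_{166670944981811^6}.
Result: e(P',Q') = 118741934783678 + 14835338637637*t + 9108666093499*t^2 + 52113071709823*t^3 + 132908731384122*t^4 + 39573950536330*t^5.
e_{229}(P,Q) = (118741934783678 + 14835338637637*t + 9108666093499*t^2 + 52113071709823*t^3 + 132908731384122*t^4 + 39573950536330*t^5)^{164} = 12278466873751 + 8458049087351*t + 12031265431790*t^2 + 132174324672229*t^3 + 33192266838546*t^4 + 97120611703496*t^5.

12278466873751 + 8458049087351*t + 12031265431790*t^2 + 132174324672229*t^3 + 33192266838546*t^4 + 97120611703496*t^5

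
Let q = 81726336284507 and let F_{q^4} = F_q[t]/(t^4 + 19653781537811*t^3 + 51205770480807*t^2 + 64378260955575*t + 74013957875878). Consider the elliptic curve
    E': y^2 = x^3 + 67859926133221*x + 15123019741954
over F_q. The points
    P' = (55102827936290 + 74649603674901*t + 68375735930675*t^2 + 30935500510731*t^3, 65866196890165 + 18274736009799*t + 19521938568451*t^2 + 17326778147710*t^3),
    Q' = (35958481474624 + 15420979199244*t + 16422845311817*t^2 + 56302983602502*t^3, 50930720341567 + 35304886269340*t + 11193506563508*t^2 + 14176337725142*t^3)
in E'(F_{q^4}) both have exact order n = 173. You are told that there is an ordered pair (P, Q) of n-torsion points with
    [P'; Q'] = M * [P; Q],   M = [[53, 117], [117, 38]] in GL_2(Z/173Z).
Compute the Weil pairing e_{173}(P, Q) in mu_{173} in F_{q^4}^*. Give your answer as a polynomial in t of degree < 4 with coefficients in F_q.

51777436976082 + 33588018121106*t + 20796899947873*t^2 + 28681534873973*t^3

e_{173}(aP+bQ,cP+dQ) = e_{173}(P,Q)^(ad-bc); with (a,b,c,d)=(53,117,117,38) this gives the det-173 law.
det M = 53*38 - 117*117 = -11675 = 89 (mod 173); 89^{-1} = 35 (mod 173).
Run Miller on y^2=x^3+67859926133221*x+15123019741954 over F_{81726336284507}: ladder 10101101 (8 bits); e = f_P(D_Q)/f_Q(D_P).
The quotient is 76201501763972 + 56191156541206*t + 24312650033115*t^2 + 38880561628726*t^3.
(76201501763972 + 56191156541206*t + 24312650033115*t^2 + 38880561628726*t^3)^{35} mod (81726336284507,f) = 51777436976082 + 33588018121106*t + 20796899947873*t^2 + 28681534873973*t^3.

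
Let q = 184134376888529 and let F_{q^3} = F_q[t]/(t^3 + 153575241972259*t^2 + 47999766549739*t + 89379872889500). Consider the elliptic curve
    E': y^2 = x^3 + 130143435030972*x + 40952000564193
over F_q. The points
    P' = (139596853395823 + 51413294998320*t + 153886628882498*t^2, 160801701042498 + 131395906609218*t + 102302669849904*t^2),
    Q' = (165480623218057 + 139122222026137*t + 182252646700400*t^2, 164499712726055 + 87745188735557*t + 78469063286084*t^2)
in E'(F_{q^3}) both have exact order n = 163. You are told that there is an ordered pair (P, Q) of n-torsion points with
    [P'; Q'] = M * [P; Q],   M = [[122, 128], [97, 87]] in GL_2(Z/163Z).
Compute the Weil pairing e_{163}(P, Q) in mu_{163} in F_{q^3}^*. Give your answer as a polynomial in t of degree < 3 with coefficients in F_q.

175635461530510 + 1630337684699*t + 59896851732406*t^2

e_{163} is bilinear + alternating on E[163], so e_{163}(122*P + 128*Q, 97*P + 87*Q) = e_{163}(P,Q)^(122*87-128*97).
So e_{163}(P,Q) = e_{163}(P',Q')^{18}, since 154*18 = 1 mod 163.
Run Miller on y^2=x^3+130143435030972*x+40952000564193 over F_{184134376888529}: ladder 10100011 (8 bits); e = f_P(D_Q)/f_Q(D_P).
Miller gives e_{163}(P',Q') = 184022563549020 + 179160402837950*t + 89111095617592*t^2 in F_{184134376888529^3}.
Finally e_{163}(P,Q) = 175635461530510 + 1630337684699*t + 59896851732406*t^2.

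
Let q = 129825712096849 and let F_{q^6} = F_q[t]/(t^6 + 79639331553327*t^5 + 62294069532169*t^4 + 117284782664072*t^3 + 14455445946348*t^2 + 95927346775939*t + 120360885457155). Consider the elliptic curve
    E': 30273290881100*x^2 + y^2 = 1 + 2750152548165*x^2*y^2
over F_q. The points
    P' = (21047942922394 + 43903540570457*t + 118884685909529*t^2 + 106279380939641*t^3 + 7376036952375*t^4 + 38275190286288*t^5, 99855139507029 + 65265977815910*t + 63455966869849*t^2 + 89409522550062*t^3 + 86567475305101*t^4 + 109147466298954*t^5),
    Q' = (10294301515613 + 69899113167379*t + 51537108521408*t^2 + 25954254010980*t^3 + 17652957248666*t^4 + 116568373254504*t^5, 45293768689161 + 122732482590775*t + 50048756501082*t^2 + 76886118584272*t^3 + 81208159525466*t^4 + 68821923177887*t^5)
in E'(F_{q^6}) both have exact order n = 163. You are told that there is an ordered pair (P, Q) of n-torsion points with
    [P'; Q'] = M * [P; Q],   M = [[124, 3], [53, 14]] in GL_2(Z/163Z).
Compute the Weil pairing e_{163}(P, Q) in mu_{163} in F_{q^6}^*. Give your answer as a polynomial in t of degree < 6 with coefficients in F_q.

1160977056931 + 3737785305158*t + 70241514949563*t^2 + 26547320628263*t^3 + 57918263908934*t^4 + 90219062478213*t^5

Alternating bilinearity on E[163] (values in mu_{163} in F_{129825712096849^6}) gives e(P',Q') = e(P,Q)^det(M).
Hence e(P,Q) = e(P',Q')^{123} where 123 = 110^{-1} mod 163.
Map (x,y)_Ed via u=(1+y)/(1-y), v=(1+y)/((1-y)x) to Montgomery A=70915280808967,B=115313225989544; then to (a',b')=(80507780915002,39524256703450).
n = 163 = (10100011)_2 (8 bits, wt 4); accumulate f_{163,P'}(Q'+S)/f_{163,P'}(S) along the 7-step ladder.
Miller gives e_{163}(P',Q') = 36471454841856 + 125813812332172*t + 98000071017402*t^2 + 92957064738619*t^3 + 62241588681099*t^4 + 1114759342303*t^5 in F_{129825712096849^6}.
Thus e_{163}(P,Q) = 1160977056931 + 3737785305158*t + 70241514949563*t^2 + 26547320628263*t^3 + 57918263908934*t^4 + 90219062478213*t^5.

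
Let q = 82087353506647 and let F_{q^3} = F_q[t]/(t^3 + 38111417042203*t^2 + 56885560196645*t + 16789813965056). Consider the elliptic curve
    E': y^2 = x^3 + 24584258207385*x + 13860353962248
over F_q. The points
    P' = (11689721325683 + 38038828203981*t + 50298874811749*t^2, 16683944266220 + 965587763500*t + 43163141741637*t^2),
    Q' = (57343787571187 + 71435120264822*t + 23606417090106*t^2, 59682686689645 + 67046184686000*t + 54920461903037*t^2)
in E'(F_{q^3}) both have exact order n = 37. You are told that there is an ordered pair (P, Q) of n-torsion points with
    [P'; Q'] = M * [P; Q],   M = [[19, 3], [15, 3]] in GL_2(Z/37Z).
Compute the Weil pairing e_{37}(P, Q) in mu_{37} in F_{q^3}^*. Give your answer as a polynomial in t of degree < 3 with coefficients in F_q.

Under M = [[19,3],[15,3]] in GL_2(Z/37), e_{37}(P',Q') = e_{37}(P,Q)^(19*3-3*15 mod 37).
19*3 - 3*15 = 12; reduced mod 37: det = 12, inverse 34.
Double-and-add over 100101: 6-1 doublings, 3-1 additions; each step l_{T,T}/v_{2T} or l_{T,P'}/v at Q'+S for random S.
e_{37}(P',Q') = 22254721053142 + 8108395084126*t + 69675443474358*t^2.
Hence e(P,Q) = 26366306406981 + 64087739730582*t + 42022840448686*t^2 in F_{82087353506647^3}^*.

26366306406981 + 64087739730582*t + 42022840448686*t^2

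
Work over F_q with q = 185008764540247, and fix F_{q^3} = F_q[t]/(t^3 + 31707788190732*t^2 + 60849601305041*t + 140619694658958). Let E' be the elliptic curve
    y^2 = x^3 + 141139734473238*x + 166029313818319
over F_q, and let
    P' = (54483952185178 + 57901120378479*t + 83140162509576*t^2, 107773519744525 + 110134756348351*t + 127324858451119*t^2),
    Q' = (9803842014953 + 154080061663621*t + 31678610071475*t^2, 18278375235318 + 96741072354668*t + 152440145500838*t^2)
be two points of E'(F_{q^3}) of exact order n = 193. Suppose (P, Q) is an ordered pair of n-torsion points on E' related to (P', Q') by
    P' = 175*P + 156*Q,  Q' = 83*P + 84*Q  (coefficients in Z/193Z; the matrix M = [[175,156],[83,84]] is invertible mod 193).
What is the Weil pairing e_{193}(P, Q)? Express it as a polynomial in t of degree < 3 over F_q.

23558621961694 + 42542234059012*t + 142477688368370*t^2

e_{193}(aP+bQ,cP+dQ) = e_{193}(P,Q)^(ad-bc); with (a,b,c,d)=(175,156,83,84) this gives the det-193 law.
So e_{193}(P,Q) = e_{193}(P',Q')^{103}, since 15*103 = 1 mod 193.
Double-and-add over 11000001: 8-1 doublings, 3-1 additions; each step l_{T,T}/v_{2T} or l_{T,P'}/v at Q'+S for random S.
Result: e(P',Q') = 159559631593780 + 90979902552489*t + 172297212247964*t^2.
(159559631593780 + 90979902552489*t + 172297212247964*t^2)^{103} mod (185008764540247,f) = 23558621961694 + 42542234059012*t + 142477688368370*t^2.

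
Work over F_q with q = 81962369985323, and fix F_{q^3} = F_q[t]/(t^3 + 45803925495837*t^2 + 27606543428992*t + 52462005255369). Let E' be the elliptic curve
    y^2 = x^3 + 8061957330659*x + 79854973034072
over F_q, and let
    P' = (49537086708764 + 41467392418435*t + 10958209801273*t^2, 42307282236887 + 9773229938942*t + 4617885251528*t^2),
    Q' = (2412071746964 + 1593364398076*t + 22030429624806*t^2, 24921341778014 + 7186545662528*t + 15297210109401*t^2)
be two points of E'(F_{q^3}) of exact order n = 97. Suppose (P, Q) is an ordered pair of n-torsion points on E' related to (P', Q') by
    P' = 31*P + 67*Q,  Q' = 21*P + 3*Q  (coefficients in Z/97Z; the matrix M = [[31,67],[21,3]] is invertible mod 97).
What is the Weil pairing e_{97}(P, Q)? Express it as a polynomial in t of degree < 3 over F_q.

Since e_{97}(P,P)=e_{97}(Q,Q)=1 and e_{97}(Q,P)=e_{97}(P,Q)^{-1}, expanding e_{97}(31*P + 67*Q,21*P + 3*Q) leaves e(P,Q)^det(M).
Hence e(P,Q) = e(P',Q')^{86} where 86 = 44^{-1} mod 97.
7-bit Miller (1100001) on E'/F_{81962369985323} with a'=8061957330659, b'=79854973034072: accumulate tangent/chord ratios at Q'+S and P'+S'.
So e_{97}(P',Q') = 12243606070092 + 41906621712526*t + 26802999893990*t^2.
(12243606070092 + 41906621712526*t + 26802999893990*t^2)^{86} mod (81962369985323,f) = 26390783747023 + 77570705093454*t + 76868707077931*t^2.

26390783747023 + 77570705093454*t + 76868707077931*t^2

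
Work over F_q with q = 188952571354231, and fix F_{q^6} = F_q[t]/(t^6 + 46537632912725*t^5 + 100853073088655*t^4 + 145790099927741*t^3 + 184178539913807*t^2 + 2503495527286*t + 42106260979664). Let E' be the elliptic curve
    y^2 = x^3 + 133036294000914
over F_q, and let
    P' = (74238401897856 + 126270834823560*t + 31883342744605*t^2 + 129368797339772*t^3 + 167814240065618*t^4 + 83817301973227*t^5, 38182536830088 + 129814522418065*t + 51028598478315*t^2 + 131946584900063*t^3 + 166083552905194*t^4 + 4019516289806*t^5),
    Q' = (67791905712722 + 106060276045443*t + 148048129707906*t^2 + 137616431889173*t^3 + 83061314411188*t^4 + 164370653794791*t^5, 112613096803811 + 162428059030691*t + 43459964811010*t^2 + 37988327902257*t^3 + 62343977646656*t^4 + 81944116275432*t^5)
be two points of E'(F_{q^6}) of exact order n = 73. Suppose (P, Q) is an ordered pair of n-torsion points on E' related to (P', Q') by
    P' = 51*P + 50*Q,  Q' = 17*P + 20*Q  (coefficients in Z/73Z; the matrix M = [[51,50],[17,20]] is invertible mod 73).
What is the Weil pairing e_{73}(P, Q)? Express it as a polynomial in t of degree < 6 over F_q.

Alternating bilinearity on E[73] (values in mu_{73} in F_{188952571354231^6}) gives e(P',Q') = e(P,Q)^det(M).
det M = 51*20 - 50*17 = 170 = 24 (mod 73); 24^{-1} = 70 (mod 73).
n = 73 = (1001001)_2 (7 bits, wt 3); accumulate f_{73,P'}(Q'+S)/f_{73,P'}(S) along the 6-step ladder.
The quotient is 128230145604741 + 126006027096631*t + 178434423823202*t^2 + 2188932341204*t^3 + 49980414574803*t^4 + 4598334353998*t^5.
Thus e_{73}(P,Q) = 91342051764332 + 4290352616432*t + 141126462723196*t^2 + 171161731958546*t^3 + 24579772195210*t^4 + 153703615326818*t^5.

91342051764332 + 4290352616432*t + 141126462723196*t^2 + 171161731958546*t^3 + 24579772195210*t^4 + 153703615326818*t^5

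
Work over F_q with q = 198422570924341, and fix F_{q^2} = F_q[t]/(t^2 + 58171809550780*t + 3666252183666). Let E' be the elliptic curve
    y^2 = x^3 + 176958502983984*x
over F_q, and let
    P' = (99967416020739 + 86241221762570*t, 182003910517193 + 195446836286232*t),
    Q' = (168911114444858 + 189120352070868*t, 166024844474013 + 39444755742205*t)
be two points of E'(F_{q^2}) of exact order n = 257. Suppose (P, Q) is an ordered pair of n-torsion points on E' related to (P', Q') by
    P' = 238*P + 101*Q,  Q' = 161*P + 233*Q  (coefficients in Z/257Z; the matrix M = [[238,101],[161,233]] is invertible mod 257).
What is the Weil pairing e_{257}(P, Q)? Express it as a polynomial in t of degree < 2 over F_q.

122934396363808 + 173524485964876*t

The 257-Weil pairing on E[257] over F_{198422570924341} is alternating-bilinear: e_{257}(P',Q') = e_{257}(P,Q)^det(M).
det M = 238*233 - 101*161 = 39193 = 129 (mod 257); 129^{-1} = 2 (mod 257).
Build f_{257,P'} and f_{257,Q'} via the 9-bit ladder of 257=100000001_2; evaluate at shifted divisors; quotient in F_{198422570924341^2}.
The quotient is 70985091479450 + 32268494710079*t.
Thus e_{257}(P,Q) = 122934396363808 + 173524485964876*t.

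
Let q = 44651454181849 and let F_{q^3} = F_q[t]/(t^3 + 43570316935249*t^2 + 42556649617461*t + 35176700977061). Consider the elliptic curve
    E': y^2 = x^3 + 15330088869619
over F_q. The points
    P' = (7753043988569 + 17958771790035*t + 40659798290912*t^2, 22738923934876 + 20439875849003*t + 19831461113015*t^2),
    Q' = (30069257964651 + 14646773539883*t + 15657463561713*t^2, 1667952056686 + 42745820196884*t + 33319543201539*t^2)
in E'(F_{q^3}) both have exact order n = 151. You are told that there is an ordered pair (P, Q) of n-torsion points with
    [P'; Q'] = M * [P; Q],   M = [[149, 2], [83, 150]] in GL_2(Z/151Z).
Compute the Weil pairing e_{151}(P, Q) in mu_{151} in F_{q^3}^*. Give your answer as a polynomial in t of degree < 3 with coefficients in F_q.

Alternating bilinearity on E[151] (values in mu_{151} in F_{44651454181849^3}) gives e(P',Q') = e(P,Q)^det(M).
det(M) mod 151 = 138; its inverse in (Z/151)^* is 58 (check: 138*58 mod 151 = 1).
Build f_{151,P'} and f_{151,Q'} via the 8-bit ladder of 151=10010111_2; evaluate at shifted divisors; quotient in F_{44651454181849^3}.
Result: e(P',Q') = 18683100759362 + 8047115912548*t + 15018316621966*t^2.
Hence e(P,Q) = 8941976997159 + 25088194639031*t + 14519574326012*t^2 in F_{44651454181849^3}^*.

8941976997159 + 25088194639031*t + 14519574326012*t^2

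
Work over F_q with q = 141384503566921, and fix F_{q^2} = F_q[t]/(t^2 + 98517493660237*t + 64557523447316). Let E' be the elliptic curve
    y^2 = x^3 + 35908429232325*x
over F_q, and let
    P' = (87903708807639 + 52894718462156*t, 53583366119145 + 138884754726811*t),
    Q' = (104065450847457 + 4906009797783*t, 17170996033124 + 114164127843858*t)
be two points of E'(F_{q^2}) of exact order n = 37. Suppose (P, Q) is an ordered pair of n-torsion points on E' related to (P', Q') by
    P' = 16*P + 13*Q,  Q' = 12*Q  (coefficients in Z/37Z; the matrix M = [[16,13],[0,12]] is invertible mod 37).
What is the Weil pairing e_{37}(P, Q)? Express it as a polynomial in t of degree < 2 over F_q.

Alternating bilinearity on E[37] (values in mu_{37} in F_{141384503566921^2}) gives e(P',Q') = e(P,Q)^det(M).
16*12 - 13*0 = 192; reduced mod 37: det = 7, inverse 16.
Build f_{37,P'} and f_{37,Q'} via the 6-bit ladder of 37=100101_2; evaluate at shifted divisors; quotient in F_{141384503566921^2}.
Miller gives e_{37}(P',Q') = 111565354702236 + 1170663770151*t in F_{141384503566921^2}.
e_{37}(P,Q) = (111565354702236 + 1170663770151*t)^{16} = 36189390703208 + 58353513518535*t.

36189390703208 + 58353513518535*t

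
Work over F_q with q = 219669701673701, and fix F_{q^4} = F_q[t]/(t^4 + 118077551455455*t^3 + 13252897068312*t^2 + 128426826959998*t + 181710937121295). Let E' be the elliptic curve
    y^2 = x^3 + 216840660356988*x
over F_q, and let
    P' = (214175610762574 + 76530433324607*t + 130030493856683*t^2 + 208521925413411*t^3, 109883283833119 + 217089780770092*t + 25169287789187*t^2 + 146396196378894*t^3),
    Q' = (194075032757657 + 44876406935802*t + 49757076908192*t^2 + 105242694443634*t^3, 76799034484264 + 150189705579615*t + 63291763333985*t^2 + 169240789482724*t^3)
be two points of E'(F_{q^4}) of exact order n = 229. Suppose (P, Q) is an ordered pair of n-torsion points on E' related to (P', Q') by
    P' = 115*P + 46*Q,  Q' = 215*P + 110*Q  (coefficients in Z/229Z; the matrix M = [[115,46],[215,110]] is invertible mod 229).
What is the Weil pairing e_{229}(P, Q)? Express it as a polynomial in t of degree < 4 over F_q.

e_{229} is bilinear + alternating on E[229], so e_{229}(115*P + 46*Q, 215*P + 110*Q) = e_{229}(P,Q)^(115*110-46*215).
det M = 115*110 - 46*215 = 2760 = 12 (mod 229); 12^{-1} = 210 (mod 229).
Build f_{229,P'} and f_{229,Q'} via the 8-bit ladder of 229=11100101_2; evaluate at shifted divisors; quotient in F_{219669701673701^4}.
Result: e(P',Q') = 164388297648612 + 72759037523754*t + 160898745836518*t^2 + 118359639114382*t^3.
Hence e(P,Q) = 184495101938529 + 152863901613063*t + 94911398008049*t^2 + 106172489922653*t^3 in F_{219669701673701^4}^*.

184495101938529 + 152863901613063*t + 94911398008049*t^2 + 106172489922653*t^3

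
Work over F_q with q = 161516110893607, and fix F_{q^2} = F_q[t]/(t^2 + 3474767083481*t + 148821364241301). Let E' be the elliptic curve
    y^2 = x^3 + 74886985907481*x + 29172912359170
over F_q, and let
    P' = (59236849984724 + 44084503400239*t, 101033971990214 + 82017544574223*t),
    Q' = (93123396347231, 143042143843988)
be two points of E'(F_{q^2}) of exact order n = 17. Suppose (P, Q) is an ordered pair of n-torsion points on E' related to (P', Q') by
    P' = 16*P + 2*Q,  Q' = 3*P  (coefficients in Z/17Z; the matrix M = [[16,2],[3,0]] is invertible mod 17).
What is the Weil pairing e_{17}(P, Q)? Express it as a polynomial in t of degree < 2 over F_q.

e_{17}(aP+bQ,cP+dQ) = e_{17}(P,Q)^(ad-bc); with (a,b,c,d)=(16,2,3,0) this gives the det-17 law.
det M = 16*0 - 2*3 = -6 = 11 (mod 17); 11^{-1} = 14 (mod 17).
n = 17 = (10001)_2 (5 bits, wt 2); accumulate f_{17,P'}(Q'+S)/f_{17,P'}(S) along the 4-step ladder.
Result: e(P',Q') = 60415770785010 + 75709677775164*t.
Hence e(P,Q) = 95296133002430 + 2505174978530*t in F_{161516110893607^2}^*.

95296133002430 + 2505174978530*t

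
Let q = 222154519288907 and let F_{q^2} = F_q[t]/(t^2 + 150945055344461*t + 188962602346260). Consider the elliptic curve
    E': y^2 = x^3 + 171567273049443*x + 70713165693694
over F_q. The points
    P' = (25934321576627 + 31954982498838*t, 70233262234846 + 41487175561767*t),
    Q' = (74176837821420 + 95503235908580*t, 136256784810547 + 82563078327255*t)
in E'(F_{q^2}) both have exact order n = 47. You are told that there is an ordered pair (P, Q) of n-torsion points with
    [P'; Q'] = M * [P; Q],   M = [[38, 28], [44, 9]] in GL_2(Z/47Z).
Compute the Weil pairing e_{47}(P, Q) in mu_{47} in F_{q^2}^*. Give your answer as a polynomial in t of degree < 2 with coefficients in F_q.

e_{47}(aP+bQ,cP+dQ) = e_{47}(P,Q)^(ad-bc); with (a,b,c,d)=(38,28,44,9) this gives the det-47 law.
Hence e(P,Q) = e(P',Q')^{16} where 16 = 3^{-1} mod 47.
Miller loop for e_{47} over F_{222154519288907^2}: bits of 47 = 101111; 5 double steps + 4 add steps, l/v at each.
So e_{47}(P',Q') = 35412921714702 + 205632025061082*t.
Thus e_{47}(P,Q) = 32595107183591 + 197599809534548*t.

32595107183591 + 197599809534548*t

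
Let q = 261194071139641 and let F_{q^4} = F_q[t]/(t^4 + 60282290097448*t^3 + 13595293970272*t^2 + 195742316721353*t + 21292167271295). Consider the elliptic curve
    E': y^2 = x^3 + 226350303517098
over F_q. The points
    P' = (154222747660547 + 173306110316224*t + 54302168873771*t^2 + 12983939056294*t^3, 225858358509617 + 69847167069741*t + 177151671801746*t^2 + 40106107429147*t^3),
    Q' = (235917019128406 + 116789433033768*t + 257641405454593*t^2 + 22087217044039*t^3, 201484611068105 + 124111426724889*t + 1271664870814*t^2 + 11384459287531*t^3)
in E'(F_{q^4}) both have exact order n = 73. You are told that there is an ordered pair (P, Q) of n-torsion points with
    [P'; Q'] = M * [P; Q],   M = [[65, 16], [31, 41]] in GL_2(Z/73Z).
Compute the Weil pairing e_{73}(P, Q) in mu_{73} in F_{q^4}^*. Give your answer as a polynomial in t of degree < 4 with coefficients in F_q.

The 73-Weil pairing on E[73] over F_{261194071139641} is alternating-bilinear: e_{73}(P',Q') = e_{73}(P,Q)^det(M).
Hence e(P,Q) = e(P',Q')^{66} where 66 = 52^{-1} mod 73.
Double-and-add over 1001001: 7-1 doublings, 3-1 additions; each step l_{T,T}/v_{2T} or l_{T,P'}/v at Q'+S for random S.
f_P(D_Q)/f_Q(D_P) = 242503956195488 + 210826192856300*t + 256844437198040*t^2 + 149734212467711*t^3.
e_{73}(P,Q) = (242503956195488 + 210826192856300*t + 256844437198040*t^2 + 149734212467711*t^3)^{66} = 191938842366883 + 22327251128077*t + 170744492246043*t^2 + 128565601698135*t^3.

191938842366883 + 22327251128077*t + 170744492246043*t^2 + 128565601698135*t^3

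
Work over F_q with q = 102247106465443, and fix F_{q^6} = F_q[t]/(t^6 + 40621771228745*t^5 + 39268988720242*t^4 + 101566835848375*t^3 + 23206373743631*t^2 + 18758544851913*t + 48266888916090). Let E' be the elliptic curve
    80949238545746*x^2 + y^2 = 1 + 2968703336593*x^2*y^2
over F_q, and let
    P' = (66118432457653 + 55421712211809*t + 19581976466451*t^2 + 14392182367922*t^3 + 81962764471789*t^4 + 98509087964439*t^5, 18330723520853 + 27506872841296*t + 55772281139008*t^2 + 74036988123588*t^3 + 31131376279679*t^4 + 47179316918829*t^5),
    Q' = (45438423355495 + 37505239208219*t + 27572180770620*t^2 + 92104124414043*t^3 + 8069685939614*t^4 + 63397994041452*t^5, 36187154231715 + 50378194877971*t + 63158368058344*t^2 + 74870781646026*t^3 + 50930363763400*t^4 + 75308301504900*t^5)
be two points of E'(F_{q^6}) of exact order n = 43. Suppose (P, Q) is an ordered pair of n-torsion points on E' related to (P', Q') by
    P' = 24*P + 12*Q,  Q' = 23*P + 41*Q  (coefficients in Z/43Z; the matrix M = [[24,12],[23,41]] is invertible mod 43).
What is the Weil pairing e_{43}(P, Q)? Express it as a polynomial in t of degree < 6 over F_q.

Under M = [[24,12],[23,41]] in GL_2(Z/43), e_{43}(P',Q') = e_{43}(P,Q)^(24*41-12*23 mod 43).
Inverting 20 mod 43: 28. Thus e_{43}(P,Q) = e(P',Q')^{28}.
Edwards->Montgomery: u=(1+y)/(1-y), v=u/x -> 91588147441148v^2=u^3+95354003453593u^2+u; then x_W=45056910418649u+65109876879778: y^2=x^3+26535620818111*x+48777442694852.
Double-and-add over 101011: 6-1 doublings, 4-1 additions; each step l_{T,T}/v_{2T} or l_{T,P'}/v at Q'+S for random S.
The quotient is 7143251139682 + 36983543211217*t + 45228260301617*t^2 + 95556934708183*t^3 + 57230278077147*t^4 + 13323746819754*t^5.
Thus e_{43}(P,Q) = 26310445527330 + 13389794772822*t + 56986892134402*t^2 + 81208217499657*t^3 + 101367138300635*t^4 + 64988956678000*t^5.

26310445527330 + 13389794772822*t + 56986892134402*t^2 + 81208217499657*t^3 + 101367138300635*t^4 + 64988956678000*t^5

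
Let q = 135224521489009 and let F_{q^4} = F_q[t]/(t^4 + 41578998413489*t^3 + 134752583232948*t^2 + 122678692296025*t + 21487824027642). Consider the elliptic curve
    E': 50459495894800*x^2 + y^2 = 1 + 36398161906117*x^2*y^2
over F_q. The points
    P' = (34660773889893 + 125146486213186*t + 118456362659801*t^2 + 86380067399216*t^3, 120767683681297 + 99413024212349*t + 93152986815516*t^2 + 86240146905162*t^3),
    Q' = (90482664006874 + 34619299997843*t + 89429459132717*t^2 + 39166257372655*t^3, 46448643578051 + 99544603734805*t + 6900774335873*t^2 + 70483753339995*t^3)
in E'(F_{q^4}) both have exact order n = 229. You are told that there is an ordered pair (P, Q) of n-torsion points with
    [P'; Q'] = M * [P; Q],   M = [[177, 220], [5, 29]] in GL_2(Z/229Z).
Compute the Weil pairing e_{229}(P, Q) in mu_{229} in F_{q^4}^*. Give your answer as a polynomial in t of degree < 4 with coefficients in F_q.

43327098360359 + 12598322094355*t + 97116363658878*t^2 + 113151325422283*t^3

Alternating bilinearity on E[229] (values in mu_{229} in F_{135224521489009^4}) gives e(P',Q') = e(P,Q)^det(M).
Hence e(P,Q) = e(P',Q')^{18} where 18 = 140^{-1} mod 229.
Edwards a_E,d_E -> Montgomery A=55345442492338,B=1206762339431 -> Weierstrass 115231497822586,42659747499881 via alpha=37013696548321,beta=37321463869423.
Miller loop for e_{229} over F_{135224521489009^4}: bits of 229 = 11100101; 7 double steps + 4 add steps, l/v at each.
So e_{229}(P',Q') = 65094942917017 + 54656906468529*t + 63917103010413*t^2 + 23210643869517*t^3.
e_{229}(P,Q) = (65094942917017 + 54656906468529*t + 63917103010413*t^2 + 23210643869517*t^3)^{18} = 43327098360359 + 12598322094355*t + 97116363658878*t^2 + 113151325422283*t^3.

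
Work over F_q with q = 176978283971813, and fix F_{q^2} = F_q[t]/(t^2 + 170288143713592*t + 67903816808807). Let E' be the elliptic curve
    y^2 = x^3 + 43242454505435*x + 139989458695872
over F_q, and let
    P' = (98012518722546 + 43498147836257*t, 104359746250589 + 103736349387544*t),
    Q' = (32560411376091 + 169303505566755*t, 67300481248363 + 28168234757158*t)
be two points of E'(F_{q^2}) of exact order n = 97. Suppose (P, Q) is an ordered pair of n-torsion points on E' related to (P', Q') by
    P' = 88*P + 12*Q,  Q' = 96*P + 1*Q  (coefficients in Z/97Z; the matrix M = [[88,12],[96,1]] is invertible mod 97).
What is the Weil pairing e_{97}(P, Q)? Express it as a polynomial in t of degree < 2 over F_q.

98665974871598 + 31045044530752*t

e_{97}(aP+bQ,cP+dQ) = e_{97}(P,Q)^(ad-bc); with (a,b,c,d)=(88,12,96,1) this gives the det-97 law.
det M = 88*1 - 12*96 = -1064 = 3 (mod 97); 3^{-1} = 65 (mod 97).
Double-and-add over 1100001: 7-1 doublings, 3-1 additions; each step l_{T,T}/v_{2T} or l_{T,P'}/v at Q'+S for random S.
f_P(D_Q)/f_Q(D_P) = 69347744567592 + 30155603843139*t.
Finally e_{97}(P,Q) = 98665974871598 + 31045044530752*t.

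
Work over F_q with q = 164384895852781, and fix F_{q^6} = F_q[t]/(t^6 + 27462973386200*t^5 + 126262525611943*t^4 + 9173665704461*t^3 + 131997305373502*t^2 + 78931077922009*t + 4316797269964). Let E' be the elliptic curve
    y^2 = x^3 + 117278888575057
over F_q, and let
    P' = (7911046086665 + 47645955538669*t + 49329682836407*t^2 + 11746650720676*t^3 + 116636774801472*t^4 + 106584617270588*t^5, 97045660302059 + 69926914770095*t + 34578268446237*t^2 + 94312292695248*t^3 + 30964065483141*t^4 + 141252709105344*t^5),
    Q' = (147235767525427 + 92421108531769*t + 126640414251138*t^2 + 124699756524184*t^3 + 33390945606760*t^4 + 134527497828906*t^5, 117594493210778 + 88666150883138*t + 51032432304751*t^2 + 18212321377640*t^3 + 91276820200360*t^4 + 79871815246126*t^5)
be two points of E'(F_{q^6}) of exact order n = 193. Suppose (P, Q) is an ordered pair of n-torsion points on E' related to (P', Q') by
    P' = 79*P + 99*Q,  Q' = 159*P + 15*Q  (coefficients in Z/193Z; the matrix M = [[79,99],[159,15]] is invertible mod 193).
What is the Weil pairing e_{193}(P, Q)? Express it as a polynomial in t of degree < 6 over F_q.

e_{193} is bilinear + alternating on E[193], so e_{193}(79*P + 99*Q, 159*P + 15*Q) = e_{193}(P,Q)^(79*15-99*159).
79*15 - 99*159 = -14556; reduced mod 193: det = 112, inverse 81.
Run Miller on y^2=x^3+117278888575057 over F_{164384895852781}: ladder 11000001 (8 bits); e = f_P(D_Q)/f_Q(D_P).
The quotient is 29692176590164 + 79950755773377*t + 9812845900707*t^2 + 164220107220397*t^3 + 57328374175389*t^4 + 9259919870552*t^5.
e_{193}(P,Q) = (29692176590164 + 79950755773377*t + 9812845900707*t^2 + 164220107220397*t^3 + 57328374175389*t^4 + 9259919870552*t^5)^{81} = 96485273446151 + 5762299962147*t + 128288750827693*t^2 + 42703436947377*t^3 + 135998210938851*t^4 + 84842033552530*t^5.

96485273446151 + 5762299962147*t + 128288750827693*t^2 + 42703436947377*t^3 + 135998210938851*t^4 + 84842033552530*t^5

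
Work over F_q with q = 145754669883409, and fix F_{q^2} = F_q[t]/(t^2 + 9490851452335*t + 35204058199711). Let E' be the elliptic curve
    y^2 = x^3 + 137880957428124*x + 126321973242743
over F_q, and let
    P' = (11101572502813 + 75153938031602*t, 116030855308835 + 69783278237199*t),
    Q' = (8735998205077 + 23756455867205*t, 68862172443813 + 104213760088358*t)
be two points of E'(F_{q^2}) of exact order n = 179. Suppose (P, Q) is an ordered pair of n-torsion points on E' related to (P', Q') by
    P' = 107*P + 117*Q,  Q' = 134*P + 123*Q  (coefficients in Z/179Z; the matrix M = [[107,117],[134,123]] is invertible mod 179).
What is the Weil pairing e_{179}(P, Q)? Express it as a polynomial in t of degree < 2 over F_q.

90806480365616 + 80038253654786*t

Under M = [[107,117],[134,123]] in GL_2(Z/179), e_{179}(P',Q') = e_{179}(P,Q)^(107*123-117*134 mod 179).
So e_{179}(P,Q) = e_{179}(P',Q')^{65}, since 168*65 = 1 mod 179.
Double-and-add over 10110011: 8-1 doublings, 5-1 additions; each step l_{T,T}/v_{2T} or l_{T,P'}/v at Q'+S for random S.
The quotient is 81321345789966 + 98296332156992*t.
(81321345789966 + 98296332156992*t)^{65} mod (145754669883409,f) = 90806480365616 + 80038253654786*t.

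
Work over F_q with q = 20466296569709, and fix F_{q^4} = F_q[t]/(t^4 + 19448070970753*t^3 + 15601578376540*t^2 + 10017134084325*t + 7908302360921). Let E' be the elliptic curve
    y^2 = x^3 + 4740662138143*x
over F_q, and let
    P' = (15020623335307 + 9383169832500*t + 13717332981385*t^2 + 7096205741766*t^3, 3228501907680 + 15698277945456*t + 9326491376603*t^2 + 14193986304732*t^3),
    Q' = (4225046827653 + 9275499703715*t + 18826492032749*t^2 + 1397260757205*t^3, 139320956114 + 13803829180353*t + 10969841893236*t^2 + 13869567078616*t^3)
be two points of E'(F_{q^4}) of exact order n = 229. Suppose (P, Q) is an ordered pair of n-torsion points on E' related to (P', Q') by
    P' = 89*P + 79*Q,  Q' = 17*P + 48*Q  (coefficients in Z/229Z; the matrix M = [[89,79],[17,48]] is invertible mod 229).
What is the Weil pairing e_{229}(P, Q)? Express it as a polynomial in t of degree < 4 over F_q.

1746842342387 + 18153202408798*t + 11741482225348*t^2 + 17958300661471*t^3

Under M = [[89,79],[17,48]] in GL_2(Z/229), e_{229}(P',Q') = e_{229}(P,Q)^(89*48-79*17 mod 229).
Inverting 181 mod 229: 62. Thus e_{229}(P,Q) = e(P',Q')^{62}.
8-bit Miller (11100101) on E'/F_{20466296569709} with a'=4740662138143, b'=0: accumulate tangent/chord ratios at Q'+S and P'+S'.
So e_{229}(P',Q') = 16869512813662 + 109646965629*t + 11161850680385*t^2 + 6241114564944*t^3.
e_{229}(P,Q) = (16869512813662 + 109646965629*t + 11161850680385*t^2 + 6241114564944*t^3)^{62} = 1746842342387 + 18153202408798*t + 11741482225348*t^2 + 17958300661471*t^3.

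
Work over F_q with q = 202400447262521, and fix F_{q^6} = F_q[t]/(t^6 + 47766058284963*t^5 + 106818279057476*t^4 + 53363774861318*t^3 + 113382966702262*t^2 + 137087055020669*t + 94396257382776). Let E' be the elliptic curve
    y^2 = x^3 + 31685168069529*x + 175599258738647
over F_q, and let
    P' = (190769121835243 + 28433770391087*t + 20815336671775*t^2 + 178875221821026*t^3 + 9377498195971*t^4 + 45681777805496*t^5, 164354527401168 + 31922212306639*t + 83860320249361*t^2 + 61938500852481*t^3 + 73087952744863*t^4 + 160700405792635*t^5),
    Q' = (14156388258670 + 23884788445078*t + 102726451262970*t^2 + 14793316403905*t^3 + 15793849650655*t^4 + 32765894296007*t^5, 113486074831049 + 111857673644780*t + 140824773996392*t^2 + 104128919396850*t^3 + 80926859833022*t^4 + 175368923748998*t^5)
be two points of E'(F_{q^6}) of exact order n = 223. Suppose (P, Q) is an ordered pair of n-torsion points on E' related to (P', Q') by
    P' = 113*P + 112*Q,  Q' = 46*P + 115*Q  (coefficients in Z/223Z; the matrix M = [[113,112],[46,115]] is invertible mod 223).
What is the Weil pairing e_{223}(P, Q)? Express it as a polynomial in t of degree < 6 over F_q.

20960526115516 + 60874547709417*t + 197690584168641*t^2 + 12412117431528*t^3 + 85866390468370*t^4 + 45022415103858*t^5

Under M = [[113,112],[46,115]] in GL_2(Z/223), e_{223}(P',Q') = e_{223}(P,Q)^(113*115-112*46 mod 223).
Hence e(P,Q) = e(P',Q')^{135} where 135 = 38^{-1} mod 223.
Miller loop for e_{223} over F_{202400447262521^6}: bits of 223 = 11011111; 7 double steps + 6 add steps, l/v at each.
So e_{223}(P',Q') = 90715765613031 + 57396026886291*t + 151520696201343*t^2 + 49580106057335*t^3 + 120003167149016*t^4 + 107098593561291*t^5.
Hence e(P,Q) = 20960526115516 + 60874547709417*t + 197690584168641*t^2 + 12412117431528*t^3 + 85866390468370*t^4 + 45022415103858*t^5 in F_{202400447262521^6}^*.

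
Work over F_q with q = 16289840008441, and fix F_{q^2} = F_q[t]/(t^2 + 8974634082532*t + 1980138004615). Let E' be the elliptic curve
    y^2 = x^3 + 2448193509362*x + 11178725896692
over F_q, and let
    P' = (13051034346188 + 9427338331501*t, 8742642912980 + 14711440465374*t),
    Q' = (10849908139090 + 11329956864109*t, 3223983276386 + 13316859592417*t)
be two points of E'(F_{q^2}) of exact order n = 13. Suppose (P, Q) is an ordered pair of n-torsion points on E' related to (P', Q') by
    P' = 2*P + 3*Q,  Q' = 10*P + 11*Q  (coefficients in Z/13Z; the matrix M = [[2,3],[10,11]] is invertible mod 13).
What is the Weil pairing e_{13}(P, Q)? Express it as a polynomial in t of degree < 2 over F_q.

The 13-Weil pairing on E[13] over F_{16289840008441} is alternating-bilinear: e_{13}(P',Q') = e_{13}(P,Q)^det(M).
Inverting 5 mod 13: 8. Thus e_{13}(P,Q) = e(P',Q')^{8}.
Run Miller on y^2=x^3+2448193509362*x+11178725896692 over F_{16289840008441}: ladder 1101 (4 bits); e = f_P(D_Q)/f_Q(D_P).
The quotient is 13703670338254 + 720324086754*t.
Thus e_{13}(P,Q) = 13745181892728 + 10798032252497*t.

13745181892728 + 10798032252497*t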